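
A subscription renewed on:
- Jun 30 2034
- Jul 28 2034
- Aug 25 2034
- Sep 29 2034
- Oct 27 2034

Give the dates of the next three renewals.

These are Fridays with 28, 28, 35, 28-day gaps.
Each is the final Friday of its month — Jun 30 2034 is past the 28th, so '4th Friday' doesn't fit.
November 2034 ends with Friday Nov 24 2034.
Last Friday of December 2034: Dec 29 2034.
Last Friday of January 2035: Jan 26 2035.

Nov 24 2034, Dec 29 2034, Jan 26 2035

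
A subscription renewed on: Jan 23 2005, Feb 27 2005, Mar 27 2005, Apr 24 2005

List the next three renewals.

May 22 2005, Jun 26 2005, Jul 24 2005

Gaps: 35, 28, 28 days — a mix of 28 and 35. Every date is a Sunday.
Each is the 4th Sunday of its month.
4th Sunday of May 2005: May 22 2005.
4th Sunday of June 2005: Jun 26 2005.
July 2005 — 4th Sunday is Jul 24 2005.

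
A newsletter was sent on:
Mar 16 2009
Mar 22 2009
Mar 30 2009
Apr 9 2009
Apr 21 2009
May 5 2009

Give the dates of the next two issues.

May 21 2009, Jun 8 2009

The spacing grows by 2 each time: 6, 8, 10, 12, 14 days.
Next gap: 16 days. May 5 2009 + 16 days = May 21 2009.
Next gap: 18 days. May 21 2009 + 18 days = Jun 8 2009.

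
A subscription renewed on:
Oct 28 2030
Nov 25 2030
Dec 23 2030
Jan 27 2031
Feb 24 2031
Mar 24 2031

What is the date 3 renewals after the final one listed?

These are Mondays at 28- or 35-day spacing (28, 28, 35, 28, 28).
The pattern: 4th Monday of the month.
April 2031 — 4th Monday is Apr 28 2031.
4th Monday of May 2031: May 26 2031.
June 2031 — 4th Monday is Jun 23 2031.

Jun 23 2031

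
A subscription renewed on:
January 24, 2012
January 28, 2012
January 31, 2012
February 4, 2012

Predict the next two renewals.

February 7, 2012; February 11, 2012

The gap pattern 4, 3, 4 repeats every 2 events.
These are the Tuesdays and Saturdays of each week.
The following Tuesday is February 7, 2012.
Next Saturday: February 11, 2012.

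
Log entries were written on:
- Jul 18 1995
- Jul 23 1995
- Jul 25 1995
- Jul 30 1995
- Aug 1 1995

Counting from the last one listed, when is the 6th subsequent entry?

Aug 22 1995

Gaps: 5, 2, 5, 2 days — not constant, but cyclic with period 2.
The events fall on every Tuesday and Sunday.
The following Sunday is Aug 6 1995.
The following Tuesday is Aug 8 1995.
Next Sunday: Aug 13 1995.
Next Tuesday: Aug 15 1995.
Next Sunday: Aug 20 1995.
Next Tuesday: Aug 22 1995.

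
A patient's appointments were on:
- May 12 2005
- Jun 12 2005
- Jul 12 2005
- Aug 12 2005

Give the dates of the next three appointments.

Sep 12 2005, Oct 12 2005, Nov 12 2005

Each date is the 12th; the gaps (31, 30, 31) track the month lengths.
The rule is the 12th of each month.
September 2005: Sep 12 2005.
Next: October 2005 → Oct 12 2005.
November 2005: Nov 12 2005.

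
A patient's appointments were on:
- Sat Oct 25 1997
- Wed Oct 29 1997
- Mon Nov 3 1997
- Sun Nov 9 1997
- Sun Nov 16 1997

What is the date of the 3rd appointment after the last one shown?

Sat Dec 13 1997

The spacing grows by 1 each time: 4, 5, 6, 7 days.
Next gap: 8 days. Sun Nov 16 1997 + 8 days = Mon Nov 24 1997.
Next gap: 9 days. Mon Nov 24 1997 + 9 days = Wed Dec 3 1997.
Next gap: 10 days. Wed Dec 3 1997 + 10 days = Sat Dec 13 1997.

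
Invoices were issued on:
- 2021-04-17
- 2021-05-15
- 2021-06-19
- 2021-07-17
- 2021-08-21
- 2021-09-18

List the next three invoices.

2021-10-16, 2021-11-20, 2021-12-18

These are Saturdays at 28- or 35-day spacing (28, 35, 28, 35, 28).
The pattern: 3rd Saturday of the month.
October 2021 — 3rd Saturday is 2021-10-16.
3rd Saturday of November 2021: 2021-11-20.
December 2021 — 3rd Saturday is 2021-12-18.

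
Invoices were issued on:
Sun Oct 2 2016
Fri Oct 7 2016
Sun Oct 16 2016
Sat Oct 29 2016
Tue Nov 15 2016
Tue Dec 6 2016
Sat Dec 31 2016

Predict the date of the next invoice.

Sun Jan 29 2017

The spacing grows by 4 each time: 5, 9, 13, 17, 21, 25 days.
Next gap: 29 days. Sat Dec 31 2016 + 29 days = Sun Jan 29 2017.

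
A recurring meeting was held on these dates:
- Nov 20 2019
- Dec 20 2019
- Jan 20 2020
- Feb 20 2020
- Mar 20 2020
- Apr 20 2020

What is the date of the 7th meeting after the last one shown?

Gaps: 30, 31, 31, 29, 31 days — not constant. Every event is on the 20th of the month.
Pattern: the 20th of each month.
May 2020: May 20 2020.
Next: June 2020 → Jun 20 2020.
July 2020: Jul 20 2020.
Next: August 2020 → Aug 20 2020.
Next: September 2020 → Sep 20 2020.
October 2020: Oct 20 2020.
Next: November 2020 → Nov 20 2020.

Nov 20 2020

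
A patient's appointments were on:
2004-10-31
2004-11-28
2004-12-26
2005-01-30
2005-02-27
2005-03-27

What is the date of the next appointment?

2005-04-24

All Sundays; the gaps (28, 28, 35, 28, 28) vary with month length.
This is the last Sunday of each month.
Last Sunday of April 2005: 2005-04-24.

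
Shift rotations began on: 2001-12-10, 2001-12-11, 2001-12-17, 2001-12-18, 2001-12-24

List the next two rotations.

2001-12-25, 2001-12-31

Gaps: 1, 6, 1, 6 days — not constant, but cyclic with period 2.
The events fall on every Monday and Tuesday.
The following Tuesday is 2001-12-25.
The following Monday is 2001-12-31.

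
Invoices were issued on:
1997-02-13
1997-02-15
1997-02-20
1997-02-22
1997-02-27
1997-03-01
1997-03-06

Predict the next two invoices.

1997-03-08, 1997-03-13

Gaps: 2, 5, 2, 5, 2, 5 days — not constant, but cyclic with period 2.
The events fall on every Thursday and Saturday.
The following Saturday is 1997-03-08.
The following Thursday is 1997-03-13.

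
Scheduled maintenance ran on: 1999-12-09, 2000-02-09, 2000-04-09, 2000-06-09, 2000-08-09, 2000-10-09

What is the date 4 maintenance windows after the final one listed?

2001-06-09

Gaps: 62, 60, 61, 61, 61 days — not constant. Every event is on the 9th of the month.
Pattern: the 9th of every 2 months.
Next: December 2000 → 2000-12-09.
Next: February 2001 → 2001-02-09.
April 2001: 2001-04-09.
Next: June 2001 → 2001-06-09.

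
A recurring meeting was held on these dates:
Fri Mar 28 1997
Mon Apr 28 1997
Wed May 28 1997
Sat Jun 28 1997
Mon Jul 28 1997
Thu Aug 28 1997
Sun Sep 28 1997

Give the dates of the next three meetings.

Tue Oct 28 1997, Fri Nov 28 1997, Sun Dec 28 1997

Gaps: 31, 30, 31, 30, 31, 31 days — not constant. Every event is on the 28th of the month.
Pattern: the 28th of each month.
Next: October 1997 → Tue Oct 28 1997.
November 1997: Fri Nov 28 1997.
Next: December 1997 → Sun Dec 28 1997.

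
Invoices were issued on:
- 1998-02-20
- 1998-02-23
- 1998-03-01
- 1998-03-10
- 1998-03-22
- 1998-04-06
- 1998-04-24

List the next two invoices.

1998-05-15, 1998-06-08

The spacing grows by 3 each time: 3, 6, 9, 12, 15, 18 days.
Next gap: 21 days. 1998-04-24 + 21 days = 1998-05-15.
Next gap: 24 days. 1998-05-15 + 24 days = 1998-06-08.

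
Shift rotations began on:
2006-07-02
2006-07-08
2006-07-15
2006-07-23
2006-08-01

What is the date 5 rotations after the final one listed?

The spacing grows by 1 each time: 6, 7, 8, 9 days.
Next gap: 10 days. 2006-08-01 + 10 days = 2006-08-11.
Next gap: 11 days. 2006-08-11 + 11 days = 2006-08-22.
Next gap: 12 days. 2006-08-22 + 12 days = 2006-09-03.
Next gap: 13 days. 2006-09-03 + 13 days = 2006-09-16.
Next gap: 14 days. 2006-09-16 + 14 days = 2006-09-30.

2006-09-30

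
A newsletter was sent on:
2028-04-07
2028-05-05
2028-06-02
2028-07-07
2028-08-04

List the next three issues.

2028-09-01, 2028-10-06, 2028-11-03

Gaps: 28, 28, 35, 28 days — a mix of 28 and 35. Every date is a Friday.
Each is the 1st Friday of its month.
September 2028 — 1st Friday is 2028-09-01.
October 2028 — 1st Friday is 2028-10-06.
November 2028 — 1st Friday is 2028-11-03.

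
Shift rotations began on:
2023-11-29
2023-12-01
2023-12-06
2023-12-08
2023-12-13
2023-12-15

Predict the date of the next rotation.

2023-12-20

Gaps: 2, 5, 2, 5, 2 days — not constant, but cyclic with period 2.
The events fall on every Wednesday and Friday.
The following Wednesday is 2023-12-20.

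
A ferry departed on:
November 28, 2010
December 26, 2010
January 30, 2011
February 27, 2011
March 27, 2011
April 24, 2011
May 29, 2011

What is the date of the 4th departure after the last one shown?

Every date is a Sunday; gaps 28, 35, 28, 28, 28, 35 days.
Each is the last Sunday of its month (at least one falls on the 29th or later, ruling out '4th Sunday').
June 2011 ends with Sunday June 26, 2011.
July 2011 ends with Sunday July 31, 2011.
Last Sunday of August 2011: August 28, 2011.
Last Sunday of September 2011: September 25, 2011.

September 25, 2011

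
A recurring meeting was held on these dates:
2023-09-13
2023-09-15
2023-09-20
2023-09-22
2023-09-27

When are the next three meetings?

2023-09-29, 2023-10-04, 2023-10-06

The gap pattern 2, 5, 2, 5 repeats every 2 events.
These are the Wednesdays and Fridays of each week.
Next Friday: 2023-09-29.
Next Wednesday: 2023-10-04.
The following Friday is 2023-10-06.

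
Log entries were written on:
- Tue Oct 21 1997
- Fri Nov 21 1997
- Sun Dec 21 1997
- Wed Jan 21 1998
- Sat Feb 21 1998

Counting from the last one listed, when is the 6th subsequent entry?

Gaps: 31, 30, 31, 31 days — not constant. Every event is on the 21st of the month.
Pattern: the 21st of each month.
Next: March 1998 → Sat Mar 21 1998.
Next: April 1998 → Tue Apr 21 1998.
Next: May 1998 → Thu May 21 1998.
Next: June 1998 → Sun Jun 21 1998.
July 1998: Tue Jul 21 1998.
August 1998: Fri Aug 21 1998.

Fri Aug 21 1998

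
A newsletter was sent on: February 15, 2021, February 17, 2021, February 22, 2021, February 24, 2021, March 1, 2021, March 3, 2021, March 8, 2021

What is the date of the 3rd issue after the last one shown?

March 17, 2021

The gap pattern 2, 5, 2, 5, 2, 5 repeats every 2 events.
These are the Mondays and Wednesdays of each week.
Next Wednesday: March 10, 2021.
Next Monday: March 15, 2021.
Next Wednesday: March 17, 2021.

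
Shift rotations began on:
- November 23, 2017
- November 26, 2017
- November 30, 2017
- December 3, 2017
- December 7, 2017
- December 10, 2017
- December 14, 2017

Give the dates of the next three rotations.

December 17, 2017; December 21, 2017; December 24, 2017

Gaps: 3, 4, 3, 4, 3, 4 days — not constant, but cyclic with period 2.
The events fall on every Thursday and Sunday.
The following Sunday is December 17, 2017.
The following Thursday is December 21, 2017.
The following Sunday is December 24, 2017.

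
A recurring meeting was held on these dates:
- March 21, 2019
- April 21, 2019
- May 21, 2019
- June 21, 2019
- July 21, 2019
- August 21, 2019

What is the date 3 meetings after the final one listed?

November 21, 2019

Gaps: 31, 30, 31, 30, 31 days — not constant. Every event is on the 21st of the month.
Pattern: the 21st of each month.
September 2019: September 21, 2019.
Next: October 2019 → October 21, 2019.
Next: November 2019 → November 21, 2019.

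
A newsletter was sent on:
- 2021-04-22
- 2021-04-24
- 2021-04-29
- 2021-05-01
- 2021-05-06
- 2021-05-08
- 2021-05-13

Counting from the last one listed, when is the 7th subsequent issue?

Gaps: 2, 5, 2, 5, 2, 5 days — not constant, but cyclic with period 2.
The events fall on every Thursday and Saturday.
The following Saturday is 2021-05-15.
Next Thursday: 2021-05-20.
Next Saturday: 2021-05-22.
Next Thursday: 2021-05-27.
Next Saturday: 2021-05-29.
Next Thursday: 2021-06-03.
Next Saturday: 2021-06-05.

2021-06-05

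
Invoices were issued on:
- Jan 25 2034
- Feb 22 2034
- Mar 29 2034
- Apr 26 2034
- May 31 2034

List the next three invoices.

Jun 28 2034, Jul 26 2034, Aug 30 2034

Every date is a Wednesday; gaps 28, 35, 28, 35 days.
Each is the last Wednesday of its month (at least one falls on the 29th or later, ruling out '4th Wednesday').
Last Wednesday of June 2034: Jun 28 2034.
Last Wednesday of July 2034: Jul 26 2034.
August 2034 ends with Wednesday Aug 30 2034.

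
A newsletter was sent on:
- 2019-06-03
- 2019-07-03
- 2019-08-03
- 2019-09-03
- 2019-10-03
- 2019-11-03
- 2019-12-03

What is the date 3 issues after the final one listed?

2020-03-03

Gaps: 30, 31, 31, 30, 31, 30 days — not constant. Every event is on the 3rd of the month.
Pattern: the 3rd of each month.
January 2020: 2020-01-03.
Next: February 2020 → 2020-02-03.
March 2020: 2020-03-03.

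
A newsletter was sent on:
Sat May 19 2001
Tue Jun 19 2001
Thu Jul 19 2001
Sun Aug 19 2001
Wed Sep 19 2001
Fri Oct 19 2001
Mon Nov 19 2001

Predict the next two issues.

Each date is the 19th; the gaps (31, 30, 31, 31, 30, 31) track the month lengths.
The rule is the 19th of each month.
December 2001: Wed Dec 19 2001.
January 2002: Sat Jan 19 2002.

Wed Dec 19 2001, Sat Jan 19 2002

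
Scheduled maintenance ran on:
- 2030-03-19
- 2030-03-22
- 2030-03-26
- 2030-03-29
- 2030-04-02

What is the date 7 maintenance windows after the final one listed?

2030-04-26

The gap pattern 3, 4, 3, 4 repeats every 2 events.
These are the Tuesdays and Fridays of each week.
Next Friday: 2030-04-05.
Next Tuesday: 2030-04-09.
Next Friday: 2030-04-12.
The following Tuesday is 2030-04-16.
Next Friday: 2030-04-19.
Next Tuesday: 2030-04-23.
Next Friday: 2030-04-26.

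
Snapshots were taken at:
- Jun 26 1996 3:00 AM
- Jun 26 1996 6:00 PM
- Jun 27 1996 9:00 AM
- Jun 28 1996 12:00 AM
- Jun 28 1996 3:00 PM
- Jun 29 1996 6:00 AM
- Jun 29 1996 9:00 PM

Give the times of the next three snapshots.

Jun 30 1996 12:00 PM, Jul 1 1996 3:00 AM, Jul 1 1996 6:00 PM

Gaps: 15, 15, 15, 15, 15, 15 hours — each event is 15 hours after the previous one.
Jun 29 1996 9:00 PM + 15 h = Jun 30 1996 12:00 PM.
Jun 30 1996 12:00 PM + 15 h = Jul 1 1996 3:00 AM.
Jul 1 1996 3:00 AM + 15 h = Jul 1 1996 6:00 PM.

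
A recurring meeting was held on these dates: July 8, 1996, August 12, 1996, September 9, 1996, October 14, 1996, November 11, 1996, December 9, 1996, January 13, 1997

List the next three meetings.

These are Mondays at 28- or 35-day spacing (35, 28, 35, 28, 28, 35).
The pattern: 2nd Monday of the month.
2nd Monday of February 1997: February 10, 1997.
March 1997 — 2nd Monday is March 10, 1997.
2nd Monday of April 1997: April 14, 1997.

February 10, 1997; March 10, 1997; April 14, 1997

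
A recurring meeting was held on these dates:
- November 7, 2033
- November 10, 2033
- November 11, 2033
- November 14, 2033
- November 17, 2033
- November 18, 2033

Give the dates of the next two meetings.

November 21, 2033; November 24, 2033

The gap pattern 3, 1, 3, 3, 1 repeats every 3 events.
These are the Mondays, Thursdays and Fridays of each week.
Next Monday: November 21, 2033.
The following Thursday is November 24, 2033.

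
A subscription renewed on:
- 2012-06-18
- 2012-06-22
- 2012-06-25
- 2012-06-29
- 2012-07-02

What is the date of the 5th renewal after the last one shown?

2012-07-20

Every event lands on a Monday or Friday (gaps cycle 4, 3, 4, 3).
So the schedule is: every Monday and Friday.
Next Friday: 2012-07-06.
Next Monday: 2012-07-09.
The following Friday is 2012-07-13.
The following Monday is 2012-07-16.
Next Friday: 2012-07-20.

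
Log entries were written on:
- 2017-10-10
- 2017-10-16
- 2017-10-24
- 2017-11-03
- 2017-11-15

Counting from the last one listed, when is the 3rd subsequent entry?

Gaps: 6, 8, 10, 12 days — each gap is 2 larger than the previous one.
Next gap: 14 days. 2017-11-15 + 14 days = 2017-11-29.
Next gap: 16 days. 2017-11-29 + 16 days = 2017-12-15.
Next gap: 18 days. 2017-12-15 + 18 days = 2018-01-02.

2018-01-02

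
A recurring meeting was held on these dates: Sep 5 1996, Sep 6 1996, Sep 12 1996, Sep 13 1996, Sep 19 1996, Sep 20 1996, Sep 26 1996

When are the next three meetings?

Gaps: 1, 6, 1, 6, 1, 6 days — not constant, but cyclic with period 2.
The events fall on every Thursday and Friday.
The following Friday is Sep 27 1996.
Next Thursday: Oct 3 1996.
The following Friday is Oct 4 1996.

Sep 27 1996, Oct 3 1996, Oct 4 1996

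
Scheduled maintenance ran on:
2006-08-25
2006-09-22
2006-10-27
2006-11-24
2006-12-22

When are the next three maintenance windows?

2007-01-26, 2007-02-23, 2007-03-23

All dates are Fridays, 28, 35, 28, 28 days apart.
Specifically, the 4th Friday of each month.
4th Friday of January 2007: 2007-01-26.
February 2007 — 4th Friday is 2007-02-23.
4th Friday of March 2007: 2007-03-23.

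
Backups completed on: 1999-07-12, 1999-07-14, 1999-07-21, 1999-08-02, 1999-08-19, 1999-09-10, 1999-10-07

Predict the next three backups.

1999-11-08, 1999-12-15, 2000-01-26

The spacing grows by 5 each time: 2, 7, 12, 17, 22, 27 days.
Next gap: 32 days. 1999-10-07 + 32 days = 1999-11-08.
Next gap: 37 days. 1999-11-08 + 37 days = 1999-12-15.
Next gap: 42 days. 1999-12-15 + 42 days = 2000-01-26.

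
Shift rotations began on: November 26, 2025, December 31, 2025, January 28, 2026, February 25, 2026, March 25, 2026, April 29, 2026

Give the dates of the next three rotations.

May 27, 2026; June 24, 2026; July 29, 2026

Every date is a Wednesday; gaps 35, 28, 28, 28, 35 days.
Each is the last Wednesday of its month (at least one falls on the 29th or later, ruling out '4th Wednesday').
Last Wednesday of May 2026: May 27, 2026.
Last Wednesday of June 2026: June 24, 2026.
Last Wednesday of July 2026: July 29, 2026.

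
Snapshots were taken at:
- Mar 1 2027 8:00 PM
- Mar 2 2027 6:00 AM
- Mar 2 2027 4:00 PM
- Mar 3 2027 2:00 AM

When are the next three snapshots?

Mar 3 2027 12:00 PM, Mar 3 2027 10:00 PM, Mar 4 2027 8:00 AM

Gaps: 10, 10, 10 hours — each event is 10 hours after the previous one.
Mar 3 2027 2:00 AM + 10 h = Mar 3 2027 12:00 PM.
Mar 3 2027 12:00 PM + 10 h = Mar 3 2027 10:00 PM.
Mar 3 2027 10:00 PM + 10 h = Mar 4 2027 8:00 AM.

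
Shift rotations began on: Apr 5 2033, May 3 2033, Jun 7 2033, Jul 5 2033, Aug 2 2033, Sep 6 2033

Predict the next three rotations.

All dates are Tuesdays, 28, 35, 28, 28, 35 days apart.
Specifically, the 1st Tuesday of each month.
1st Tuesday of October 2033: Oct 4 2033.
November 2033 — 1st Tuesday is Nov 1 2033.
1st Tuesday of December 2033: Dec 6 2033.

Oct 4 2033, Nov 1 2033, Dec 6 2033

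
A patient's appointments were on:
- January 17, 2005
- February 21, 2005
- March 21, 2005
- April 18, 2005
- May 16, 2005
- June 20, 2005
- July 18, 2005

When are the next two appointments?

All dates are Mondays, 35, 28, 28, 28, 35, 28 days apart.
Specifically, the 3rd Monday of each month.
August 2005 — 3rd Monday is August 15, 2005.
September 2005 — 3rd Monday is September 19, 2005.

August 15, 2005; September 19, 2005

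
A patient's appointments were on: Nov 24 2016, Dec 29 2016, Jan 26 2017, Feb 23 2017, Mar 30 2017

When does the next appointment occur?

Apr 27 2017

Every date is a Thursday; gaps 35, 28, 28, 35 days.
Each is the last Thursday of its month (at least one falls on the 29th or later, ruling out '4th Thursday').
April 2017 ends with Thursday Apr 27 2017.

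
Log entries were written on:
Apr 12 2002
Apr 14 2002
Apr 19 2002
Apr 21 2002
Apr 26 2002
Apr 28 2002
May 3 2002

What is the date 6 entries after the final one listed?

May 24 2002

Gaps: 2, 5, 2, 5, 2, 5 days — not constant, but cyclic with period 2.
The events fall on every Friday and Sunday.
The following Sunday is May 5 2002.
The following Friday is May 10 2002.
The following Sunday is May 12 2002.
The following Friday is May 17 2002.
Next Sunday: May 19 2002.
Next Friday: May 24 2002.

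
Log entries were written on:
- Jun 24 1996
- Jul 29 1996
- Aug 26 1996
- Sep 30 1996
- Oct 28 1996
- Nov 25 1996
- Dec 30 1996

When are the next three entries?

All Mondays; the gaps (35, 28, 35, 28, 28, 35) vary with month length.
This is the last Monday of each month.
January 1997 ends with Monday Jan 27 1997.
February 1997 ends with Monday Feb 24 1997.
Last Monday of March 1997: Mar 31 1997.

Jan 27 1997, Feb 24 1997, Mar 31 1997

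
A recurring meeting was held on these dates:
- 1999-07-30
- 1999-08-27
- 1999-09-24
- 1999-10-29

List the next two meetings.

All Fridays; the gaps (28, 28, 35) vary with month length.
This is the last Friday of each month.
November 1999 ends with Friday 1999-11-26.
Last Friday of December 1999: 1999-12-31.

1999-11-26, 1999-12-31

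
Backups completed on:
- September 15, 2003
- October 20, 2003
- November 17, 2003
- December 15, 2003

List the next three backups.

Gaps: 35, 28, 28 days — a mix of 28 and 35. Every date is a Monday.
Each is the 3rd Monday of its month.
January 2004 — 3rd Monday is January 19, 2004.
3rd Monday of February 2004: February 16, 2004.
3rd Monday of March 2004: March 15, 2004.

January 19, 2004; February 16, 2004; March 15, 2004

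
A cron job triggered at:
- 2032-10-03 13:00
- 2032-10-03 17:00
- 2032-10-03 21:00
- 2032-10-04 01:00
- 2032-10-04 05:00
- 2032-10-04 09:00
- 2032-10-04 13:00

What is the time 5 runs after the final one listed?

Gaps: 4, 4, 4, 4, 4, 4 hours — each event is 4 hours after the previous one.
2032-10-04 13:00 + 4 h = 2032-10-04 17:00.
2032-10-04 17:00 + 4 h = 2032-10-04 21:00.
2032-10-04 21:00 + 4 h = 2032-10-05 01:00.
2032-10-05 01:00 + 4 h = 2032-10-05 05:00.
2032-10-05 05:00 + 4 h = 2032-10-05 09:00.

2032-10-05 09:00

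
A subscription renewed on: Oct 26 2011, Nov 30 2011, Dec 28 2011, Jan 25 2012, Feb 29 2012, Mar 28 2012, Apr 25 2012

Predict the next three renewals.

All Wednesdays; the gaps (35, 28, 28, 35, 28, 28) vary with month length.
This is the last Wednesday of each month.
May 2012 ends with Wednesday May 30 2012.
Last Wednesday of June 2012: Jun 27 2012.
July 2012 ends with Wednesday Jul 25 2012.

May 30 2012, Jun 27 2012, Jul 25 2012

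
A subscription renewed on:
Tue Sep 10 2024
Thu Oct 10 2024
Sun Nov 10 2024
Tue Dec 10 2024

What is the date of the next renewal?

Fri Jan 10 2025

Each date is the 10th; the gaps (30, 31, 30) track the month lengths.
The rule is the 10th of each month.
Next: January 2025 → Fri Jan 10 2025.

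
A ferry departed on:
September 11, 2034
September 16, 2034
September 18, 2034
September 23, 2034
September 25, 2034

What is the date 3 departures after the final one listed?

The gap pattern 5, 2, 5, 2 repeats every 2 events.
These are the Mondays and Saturdays of each week.
Next Saturday: September 30, 2034.
Next Monday: October 2, 2034.
Next Saturday: October 7, 2034.

October 7, 2034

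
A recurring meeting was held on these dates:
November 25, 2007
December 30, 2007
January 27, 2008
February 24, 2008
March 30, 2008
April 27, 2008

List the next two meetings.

Every date is a Sunday; gaps 35, 28, 28, 35, 28 days.
Each is the last Sunday of its month (at least one falls on the 29th or later, ruling out '4th Sunday').
Last Sunday of May 2008: May 25, 2008.
June 2008 ends with Sunday June 29, 2008.

May 25, 2008; June 29, 2008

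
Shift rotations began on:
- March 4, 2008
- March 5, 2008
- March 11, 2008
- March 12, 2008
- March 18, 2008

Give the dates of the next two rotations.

March 19, 2008; March 25, 2008

Every event lands on a Tuesday or Wednesday (gaps cycle 1, 6, 1, 6).
So the schedule is: every Tuesday and Wednesday.
Next Wednesday: March 19, 2008.
Next Tuesday: March 25, 2008.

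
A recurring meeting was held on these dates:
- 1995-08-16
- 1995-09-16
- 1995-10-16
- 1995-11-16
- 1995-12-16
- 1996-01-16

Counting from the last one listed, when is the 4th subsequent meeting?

1996-05-16

Gaps: 31, 30, 31, 30, 31 days — not constant. Every event is on the 16th of the month.
Pattern: the 16th of each month.
Next: February 1996 → 1996-02-16.
March 1996: 1996-03-16.
Next: April 1996 → 1996-04-16.
May 1996: 1996-05-16.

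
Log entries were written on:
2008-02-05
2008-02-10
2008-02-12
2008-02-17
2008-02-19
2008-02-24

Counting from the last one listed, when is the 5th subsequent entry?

Every event lands on a Tuesday or Sunday (gaps cycle 5, 2, 5, 2, 5).
So the schedule is: every Tuesday and Sunday.
The following Tuesday is 2008-02-26.
Next Sunday: 2008-03-02.
Next Tuesday: 2008-03-04.
Next Sunday: 2008-03-09.
Next Tuesday: 2008-03-11.

2008-03-11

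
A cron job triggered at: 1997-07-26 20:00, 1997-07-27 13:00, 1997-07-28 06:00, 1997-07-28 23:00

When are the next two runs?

The interval is a steady 17 hours (17, 17, 17).
1997-07-28 23:00 + 17 h = 1997-07-29 16:00.
1997-07-29 16:00 + 17 h = 1997-07-30 09:00.

1997-07-29 16:00, 1997-07-30 09:00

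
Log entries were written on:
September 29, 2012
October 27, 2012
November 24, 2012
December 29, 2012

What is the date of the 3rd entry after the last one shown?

March 30, 2013

Every date is a Saturday; gaps 28, 28, 35 days.
Each is the last Saturday of its month (at least one falls on the 29th or later, ruling out '4th Saturday').
January 2013 ends with Saturday January 26, 2013.
February 2013 ends with Saturday February 23, 2013.
Last Saturday of March 2013: March 30, 2013.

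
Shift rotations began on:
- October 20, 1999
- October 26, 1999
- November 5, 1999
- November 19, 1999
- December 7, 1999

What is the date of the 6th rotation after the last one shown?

Intervals are 6, 10, 14, 18 days — an arithmetic progression with common difference 4.
Next gap: 22 days. December 7, 1999 + 22 days = December 29, 1999.
Next gap: 26 days. December 29, 1999 + 26 days = January 24, 2000.
Next gap: 30 days. January 24, 2000 + 30 days = February 23, 2000.
Next gap: 34 days. February 23, 2000 + 34 days = March 28, 2000.
Next gap: 38 days. March 28, 2000 + 38 days = May 5, 2000.
Next gap: 42 days. May 5, 2000 + 42 days = June 16, 2000.

June 16, 2000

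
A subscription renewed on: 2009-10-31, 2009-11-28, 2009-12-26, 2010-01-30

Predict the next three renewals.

2010-02-27, 2010-03-27, 2010-04-24

All Saturdays; the gaps (28, 28, 35) vary with month length.
This is the last Saturday of each month.
February 2010 ends with Saturday 2010-02-27.
March 2010 ends with Saturday 2010-03-27.
April 2010 ends with Saturday 2010-04-24.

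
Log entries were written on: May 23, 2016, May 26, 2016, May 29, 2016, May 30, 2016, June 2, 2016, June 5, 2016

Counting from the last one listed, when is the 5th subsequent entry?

June 16, 2016

The gap pattern 3, 3, 1, 3, 3 repeats every 3 events.
These are the Mondays, Thursdays and Sundays of each week.
The following Monday is June 6, 2016.
The following Thursday is June 9, 2016.
Next Sunday: June 12, 2016.
The following Monday is June 13, 2016.
The following Thursday is June 16, 2016.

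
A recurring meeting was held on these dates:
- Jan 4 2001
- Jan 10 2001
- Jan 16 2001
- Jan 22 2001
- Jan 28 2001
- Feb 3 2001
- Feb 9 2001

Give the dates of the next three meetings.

Feb 15 2001, Feb 21 2001, Feb 27 2001

Gaps between consecutive events: 6, 6, 6, 6, 6, 6 days — a constant 6-day interval.
Feb 9 2001 + 6 days = Feb 15 2001.
Feb 15 2001 + 6 days = Feb 21 2001.
Feb 21 2001 + 6 days = Feb 27 2001.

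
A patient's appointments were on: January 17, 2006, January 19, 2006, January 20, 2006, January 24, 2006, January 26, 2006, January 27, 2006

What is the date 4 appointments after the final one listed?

February 7, 2006

Gaps: 2, 1, 4, 2, 1 days — not constant, but cyclic with period 3.
The events fall on every Tuesday, Thursday and Friday.
The following Tuesday is January 31, 2006.
The following Thursday is February 2, 2006.
Next Friday: February 3, 2006.
The following Tuesday is February 7, 2006.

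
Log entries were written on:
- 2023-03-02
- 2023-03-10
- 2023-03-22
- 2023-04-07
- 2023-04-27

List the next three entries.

Intervals are 8, 12, 16, 20 days — an arithmetic progression with common difference 4.
Next gap: 24 days. 2023-04-27 + 24 days = 2023-05-21.
Next gap: 28 days. 2023-05-21 + 28 days = 2023-06-18.
Next gap: 32 days. 2023-06-18 + 32 days = 2023-07-20.

2023-05-21, 2023-06-18, 2023-07-20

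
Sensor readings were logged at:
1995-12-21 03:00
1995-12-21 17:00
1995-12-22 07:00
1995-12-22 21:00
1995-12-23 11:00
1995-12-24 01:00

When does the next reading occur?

The interval is a steady 14 hours (14, 14, 14, 14, 14).
1995-12-24 01:00 + 14 h = 1995-12-24 15:00.

1995-12-24 15:00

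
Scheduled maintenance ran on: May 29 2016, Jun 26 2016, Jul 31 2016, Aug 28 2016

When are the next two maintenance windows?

These are Sundays with 28, 35, 28-day gaps.
Each is the final Sunday of its month — May 29 2016 is past the 28th, so '4th Sunday' doesn't fit.
September 2016 ends with Sunday Sep 25 2016.
Last Sunday of October 2016: Oct 30 2016.

Sep 25 2016, Oct 30 2016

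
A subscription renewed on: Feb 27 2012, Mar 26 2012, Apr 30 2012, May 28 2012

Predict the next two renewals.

Jun 25 2012, Jul 30 2012

Every date is a Monday; gaps 28, 35, 28 days.
Each is the last Monday of its month (at least one falls on the 29th or later, ruling out '4th Monday').
Last Monday of June 2012: Jun 25 2012.
Last Monday of July 2012: Jul 30 2012.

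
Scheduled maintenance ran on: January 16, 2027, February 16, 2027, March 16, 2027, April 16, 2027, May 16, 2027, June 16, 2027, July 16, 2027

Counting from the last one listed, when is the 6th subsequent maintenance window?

Each date is the 16th; the gaps (31, 28, 31, 30, 31, 30) track the month lengths.
The rule is the 16th of each month.
Next: August 2027 → August 16, 2027.
September 2027: September 16, 2027.
Next: October 2027 → October 16, 2027.
Next: November 2027 → November 16, 2027.
December 2027: December 16, 2027.
January 2028: January 16, 2028.

January 16, 2028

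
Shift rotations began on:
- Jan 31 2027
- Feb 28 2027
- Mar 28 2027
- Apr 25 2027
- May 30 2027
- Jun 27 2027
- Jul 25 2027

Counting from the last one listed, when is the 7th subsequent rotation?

All Sundays; the gaps (28, 28, 28, 35, 28, 28) vary with month length.
This is the last Sunday of each month.
Last Sunday of August 2027: Aug 29 2027.
Last Sunday of September 2027: Sep 26 2027.
October 2027 ends with Sunday Oct 31 2027.
Last Sunday of November 2027: Nov 28 2027.
December 2027 ends with Sunday Dec 26 2027.
January 2028 ends with Sunday Jan 30 2028.
Last Sunday of February 2028: Feb 27 2028.

Feb 27 2028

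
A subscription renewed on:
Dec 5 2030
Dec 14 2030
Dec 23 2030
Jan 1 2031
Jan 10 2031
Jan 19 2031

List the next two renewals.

Jan 28 2031, Feb 6 2031

Every event comes 9 days after the last (9, 9, 9, 9, 9).
Jan 19 2031 + 9 days = Jan 28 2031.
Jan 28 2031 + 9 days = Feb 6 2031.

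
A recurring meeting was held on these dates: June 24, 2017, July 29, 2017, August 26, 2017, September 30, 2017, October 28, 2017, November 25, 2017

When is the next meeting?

December 30, 2017

All Saturdays; the gaps (35, 28, 35, 28, 28) vary with month length.
This is the last Saturday of each month.
December 2017 ends with Saturday December 30, 2017.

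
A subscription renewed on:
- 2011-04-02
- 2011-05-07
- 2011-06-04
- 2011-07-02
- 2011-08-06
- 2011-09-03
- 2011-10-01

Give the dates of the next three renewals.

2011-11-05, 2011-12-03, 2012-01-07

Gaps: 35, 28, 28, 35, 28, 28 days — a mix of 28 and 35. Every date is a Saturday.
Each is the 1st Saturday of its month.
1st Saturday of November 2011: 2011-11-05.
December 2011 — 1st Saturday is 2011-12-03.
1st Saturday of January 2012: 2012-01-07.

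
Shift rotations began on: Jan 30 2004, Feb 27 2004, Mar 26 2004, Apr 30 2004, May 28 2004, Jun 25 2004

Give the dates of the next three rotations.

All Fridays; the gaps (28, 28, 35, 28, 28) vary with month length.
This is the last Friday of each month.
July 2004 ends with Friday Jul 30 2004.
Last Friday of August 2004: Aug 27 2004.
September 2004 ends with Friday Sep 24 2004.

Jul 30 2004, Aug 27 2004, Sep 24 2004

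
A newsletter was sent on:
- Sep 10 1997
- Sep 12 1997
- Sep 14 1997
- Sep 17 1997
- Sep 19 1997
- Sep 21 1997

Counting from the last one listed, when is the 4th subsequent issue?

Oct 1 1997

The gap pattern 2, 2, 3, 2, 2 repeats every 3 events.
These are the Wednesdays, Fridays and Sundays of each week.
The following Wednesday is Sep 24 1997.
The following Friday is Sep 26 1997.
Next Sunday: Sep 28 1997.
The following Wednesday is Oct 1 1997.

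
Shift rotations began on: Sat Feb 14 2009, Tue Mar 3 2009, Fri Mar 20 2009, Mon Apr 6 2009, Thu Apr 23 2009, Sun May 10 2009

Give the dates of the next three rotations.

Every event comes 17 days after the last (17, 17, 17, 17, 17).
Sun May 10 2009 + 17 days = Wed May 27 2009.
Wed May 27 2009 + 17 days = Sat Jun 13 2009.
Sat Jun 13 2009 + 17 days = Tue Jun 30 2009.

Wed May 27 2009, Sat Jun 13 2009, Tue Jun 30 2009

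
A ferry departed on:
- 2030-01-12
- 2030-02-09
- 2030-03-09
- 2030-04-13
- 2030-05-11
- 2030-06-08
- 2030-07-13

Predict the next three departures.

All dates are Saturdays, 28, 28, 35, 28, 28, 35 days apart.
Specifically, the 2nd Saturday of each month.
August 2030 — 2nd Saturday is 2030-08-10.
September 2030 — 2nd Saturday is 2030-09-14.
October 2030 — 2nd Saturday is 2030-10-12.

2030-08-10, 2030-09-14, 2030-10-12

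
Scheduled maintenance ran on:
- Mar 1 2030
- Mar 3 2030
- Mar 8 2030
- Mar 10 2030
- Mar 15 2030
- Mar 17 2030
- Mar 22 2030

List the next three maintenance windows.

Every event lands on a Friday or Sunday (gaps cycle 2, 5, 2, 5, 2, 5).
So the schedule is: every Friday and Sunday.
Next Sunday: Mar 24 2030.
Next Friday: Mar 29 2030.
Next Sunday: Mar 31 2030.

Mar 24 2030, Mar 29 2030, Mar 31 2030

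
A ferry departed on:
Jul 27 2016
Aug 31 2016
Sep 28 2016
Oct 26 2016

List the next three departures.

Nov 30 2016, Dec 28 2016, Jan 25 2017

Every date is a Wednesday; gaps 35, 28, 28 days.
Each is the last Wednesday of its month (at least one falls on the 29th or later, ruling out '4th Wednesday').
Last Wednesday of November 2016: Nov 30 2016.
December 2016 ends with Wednesday Dec 28 2016.
January 2017 ends with Wednesday Jan 25 2017.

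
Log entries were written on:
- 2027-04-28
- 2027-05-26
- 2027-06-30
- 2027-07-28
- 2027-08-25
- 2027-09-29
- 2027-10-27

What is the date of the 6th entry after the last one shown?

Every date is a Wednesday; gaps 28, 35, 28, 28, 35, 28 days.
Each is the last Wednesday of its month (at least one falls on the 29th or later, ruling out '4th Wednesday').
November 2027 ends with Wednesday 2027-11-24.
Last Wednesday of December 2027: 2027-12-29.
Last Wednesday of January 2028: 2028-01-26.
February 2028 ends with Wednesday 2028-02-23.
Last Wednesday of March 2028: 2028-03-29.
Last Wednesday of April 2028: 2028-04-26.

2028-04-26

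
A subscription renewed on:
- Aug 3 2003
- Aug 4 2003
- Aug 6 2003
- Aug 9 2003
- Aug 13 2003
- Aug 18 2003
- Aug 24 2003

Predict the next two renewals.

Aug 31 2003, Sep 8 2003

Intervals are 1, 2, 3, 4, 5, 6 days — an arithmetic progression with common difference 1.
Next gap: 7 days. Aug 24 2003 + 7 days = Aug 31 2003.
Next gap: 8 days. Aug 31 2003 + 8 days = Sep 8 2003.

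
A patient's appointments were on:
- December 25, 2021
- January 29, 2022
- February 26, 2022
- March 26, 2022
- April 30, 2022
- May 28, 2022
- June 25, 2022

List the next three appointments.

July 30, 2022; August 27, 2022; September 24, 2022

All Saturdays; the gaps (35, 28, 28, 35, 28, 28) vary with month length.
This is the last Saturday of each month.
Last Saturday of July 2022: July 30, 2022.
August 2022 ends with Saturday August 27, 2022.
September 2022 ends with Saturday September 24, 2022.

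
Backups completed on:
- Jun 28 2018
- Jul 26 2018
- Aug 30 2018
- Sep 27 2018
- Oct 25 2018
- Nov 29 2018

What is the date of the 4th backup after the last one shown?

Every date is a Thursday; gaps 28, 35, 28, 28, 35 days.
Each is the last Thursday of its month (at least one falls on the 29th or later, ruling out '4th Thursday').
December 2018 ends with Thursday Dec 27 2018.
Last Thursday of January 2019: Jan 31 2019.
February 2019 ends with Thursday Feb 28 2019.
Last Thursday of March 2019: Mar 28 2019.

Mar 28 2019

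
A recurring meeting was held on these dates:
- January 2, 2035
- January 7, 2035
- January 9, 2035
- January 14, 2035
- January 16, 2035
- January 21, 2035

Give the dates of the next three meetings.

The gap pattern 5, 2, 5, 2, 5 repeats every 2 events.
These are the Tuesdays and Sundays of each week.
The following Tuesday is January 23, 2035.
The following Sunday is January 28, 2035.
Next Tuesday: January 30, 2035.

January 23, 2035; January 28, 2035; January 30, 2035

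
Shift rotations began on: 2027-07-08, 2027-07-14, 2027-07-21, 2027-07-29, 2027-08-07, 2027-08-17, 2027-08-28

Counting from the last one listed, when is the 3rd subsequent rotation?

2027-10-06

Intervals are 6, 7, 8, 9, 10, 11 days — an arithmetic progression with common difference 1.
Next gap: 12 days. 2027-08-28 + 12 days = 2027-09-09.
Next gap: 13 days. 2027-09-09 + 13 days = 2027-09-22.
Next gap: 14 days. 2027-09-22 + 14 days = 2027-10-06.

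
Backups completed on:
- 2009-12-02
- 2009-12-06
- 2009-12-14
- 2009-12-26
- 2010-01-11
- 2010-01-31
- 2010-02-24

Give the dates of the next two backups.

2010-03-24, 2010-04-25

Gaps: 4, 8, 12, 16, 20, 24 days — each gap is 4 larger than the previous one.
Next gap: 28 days. 2010-02-24 + 28 days = 2010-03-24.
Next gap: 32 days. 2010-03-24 + 32 days = 2010-04-25.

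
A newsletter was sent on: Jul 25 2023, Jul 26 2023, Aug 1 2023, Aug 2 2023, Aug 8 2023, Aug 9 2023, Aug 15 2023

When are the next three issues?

Every event lands on a Tuesday or Wednesday (gaps cycle 1, 6, 1, 6, 1, 6).
So the schedule is: every Tuesday and Wednesday.
Next Wednesday: Aug 16 2023.
Next Tuesday: Aug 22 2023.
The following Wednesday is Aug 23 2023.

Aug 16 2023, Aug 22 2023, Aug 23 2023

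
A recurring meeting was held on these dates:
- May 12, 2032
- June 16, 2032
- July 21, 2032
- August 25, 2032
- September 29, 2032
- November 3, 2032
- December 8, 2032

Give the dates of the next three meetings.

January 12, 2033; February 16, 2033; March 23, 2033

Every event comes 35 days after the last (35, 35, 35, 35, 35, 35).
December 8, 2032 + 35 days = January 12, 2033.
January 12, 2033 + 35 days = February 16, 2033.
February 16, 2033 + 35 days = March 23, 2033.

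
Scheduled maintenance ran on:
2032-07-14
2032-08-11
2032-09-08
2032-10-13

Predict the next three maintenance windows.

All dates are Wednesdays, 28, 28, 35 days apart.
Specifically, the 2nd Wednesday of each month.
2nd Wednesday of November 2032: 2032-11-10.
2nd Wednesday of December 2032: 2032-12-08.
2nd Wednesday of January 2033: 2033-01-12.

2032-11-10, 2032-12-08, 2033-01-12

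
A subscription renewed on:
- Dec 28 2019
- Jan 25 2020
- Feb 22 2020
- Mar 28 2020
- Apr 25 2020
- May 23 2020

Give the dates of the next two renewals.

Jun 27 2020, Jul 25 2020

All dates are Saturdays, 28, 28, 35, 28, 28 days apart.
Specifically, the 4th Saturday of each month.
June 2020 — 4th Saturday is Jun 27 2020.
July 2020 — 4th Saturday is Jul 25 2020.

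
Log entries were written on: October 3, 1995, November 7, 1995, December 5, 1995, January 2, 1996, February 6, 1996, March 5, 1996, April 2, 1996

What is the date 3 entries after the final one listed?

July 2, 1996

Gaps: 35, 28, 28, 35, 28, 28 days — a mix of 28 and 35. Every date is a Tuesday.
Each is the 1st Tuesday of its month.
1st Tuesday of May 1996: May 7, 1996.
June 1996 — 1st Tuesday is June 4, 1996.
1st Tuesday of July 1996: July 2, 1996.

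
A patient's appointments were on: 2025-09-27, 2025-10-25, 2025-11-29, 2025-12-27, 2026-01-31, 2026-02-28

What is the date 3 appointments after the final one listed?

2026-05-30

All Saturdays; the gaps (28, 35, 28, 35, 28) vary with month length.
This is the last Saturday of each month.
March 2026 ends with Saturday 2026-03-28.
Last Saturday of April 2026: 2026-04-25.
Last Saturday of May 2026: 2026-05-30.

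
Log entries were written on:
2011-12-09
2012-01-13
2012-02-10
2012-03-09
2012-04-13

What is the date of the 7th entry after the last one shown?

All dates are Fridays, 35, 28, 28, 35 days apart.
Specifically, the 2nd Friday of each month.
May 2012 — 2nd Friday is 2012-05-11.
June 2012 — 2nd Friday is 2012-06-08.
July 2012 — 2nd Friday is 2012-07-13.
2nd Friday of August 2012: 2012-08-10.
September 2012 — 2nd Friday is 2012-09-14.
2nd Friday of October 2012: 2012-10-12.
November 2012 — 2nd Friday is 2012-11-09.

2012-11-09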